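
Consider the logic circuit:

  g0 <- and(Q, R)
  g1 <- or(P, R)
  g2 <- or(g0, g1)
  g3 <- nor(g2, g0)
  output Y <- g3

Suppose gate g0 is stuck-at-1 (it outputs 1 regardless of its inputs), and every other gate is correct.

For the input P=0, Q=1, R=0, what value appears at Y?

Propagate with g0 forced: g0=1 [stuck-at-1], g1=0, g2=1, g3=0.
So Y = 0. (Without the fault it would be 1.)

0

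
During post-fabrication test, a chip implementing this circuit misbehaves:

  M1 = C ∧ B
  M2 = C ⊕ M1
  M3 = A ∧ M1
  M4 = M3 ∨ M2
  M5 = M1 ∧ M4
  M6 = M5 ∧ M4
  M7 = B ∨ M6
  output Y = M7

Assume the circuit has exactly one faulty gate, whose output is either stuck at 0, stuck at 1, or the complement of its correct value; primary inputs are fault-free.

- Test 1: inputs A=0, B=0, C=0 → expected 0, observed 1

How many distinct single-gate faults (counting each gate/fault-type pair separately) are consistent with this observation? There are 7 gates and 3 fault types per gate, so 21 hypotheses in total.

6

Fault-free: M1=0, M2=0, M3=0, M4=0, M5=0, M6=0, M7=0 → 0. Observed 1.
  M1: stuck-at-1, inverted output ✓; others ✗
  M2: none of the 3 fault types match ✗
  M3: none of the 3 fault types match ✗
  M4: none of the 3 fault types match ✗
  M5: none of the 3 fault types match ✗
  M6: stuck-at-1, inverted output ✓; others ✗
  M7: stuck-at-1, inverted output ✓; others ✗
Consistent faults: {M1 stuck-at-1, M1 inverted output, M6 stuck-at-1, M6 inverted output, M7 stuck-at-1, M7 inverted output} — 6 in all.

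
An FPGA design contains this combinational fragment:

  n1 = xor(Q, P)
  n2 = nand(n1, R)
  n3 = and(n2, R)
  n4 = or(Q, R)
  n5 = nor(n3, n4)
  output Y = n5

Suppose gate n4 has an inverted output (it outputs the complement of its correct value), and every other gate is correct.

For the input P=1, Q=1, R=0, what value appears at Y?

1

Propagate with n4 forced: n1=0, n2=1, n3=0, n4=0 [inverted output], n5=1.
So Y = 1. (Without the fault it would be 0.)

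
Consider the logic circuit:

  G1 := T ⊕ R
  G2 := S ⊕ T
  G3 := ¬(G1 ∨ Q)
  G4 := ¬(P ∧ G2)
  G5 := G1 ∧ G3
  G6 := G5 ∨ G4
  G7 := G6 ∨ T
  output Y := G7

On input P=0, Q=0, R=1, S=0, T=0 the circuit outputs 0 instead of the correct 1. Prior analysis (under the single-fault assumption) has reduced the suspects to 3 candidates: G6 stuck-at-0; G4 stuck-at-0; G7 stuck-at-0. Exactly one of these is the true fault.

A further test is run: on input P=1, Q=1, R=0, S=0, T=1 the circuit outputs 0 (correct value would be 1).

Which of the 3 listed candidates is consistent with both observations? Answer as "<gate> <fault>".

Evaluate each candidate on input P=1, Q=1, R=0, S=0, T=1:
  G6 stuck-at-0: G1=1, G2=1, G3=0, G4=0, G5=0, G6=0 [stuck-at-0], G7=1 → 1 — eliminated
  G4 stuck-at-0: G1=1, G2=1, G3=0, G4=0 [stuck-at-0], G5=0, G6=0, G7=1 → 1 — eliminated
  G7 stuck-at-0: G1=1, G2=1, G3=0, G4=0, G5=0, G6=0, G7=0 [stuck-at-0] → 0 — matches
Only G7 stuck-at-0 reproduces the observed 0.

G7 stuck-at-0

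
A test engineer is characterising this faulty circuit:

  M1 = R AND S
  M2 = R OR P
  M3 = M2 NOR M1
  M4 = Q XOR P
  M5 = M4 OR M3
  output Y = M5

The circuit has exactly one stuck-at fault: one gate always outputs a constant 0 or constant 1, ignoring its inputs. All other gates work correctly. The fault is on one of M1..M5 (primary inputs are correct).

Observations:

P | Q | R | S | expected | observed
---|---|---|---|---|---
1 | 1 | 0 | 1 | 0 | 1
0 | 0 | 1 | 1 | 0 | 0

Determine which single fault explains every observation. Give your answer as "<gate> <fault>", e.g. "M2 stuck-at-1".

Fault-free values for test 1 (P=1, Q=1, R=0, S=1): M1=0, M2=1, M3=0, M4=0, M5=0, giving Y=0. Observed 1.
Test 1: faults giving observed 1 are {M2 stuck-at-0, M3 stuck-at-1, M4 stuck-at-1, M5 stuck-at-1}.
Test 2 (P=0, Q=0, R=1, S=1): fault-free M1=1, M2=1, M3=0, M4=0, M5=0 → 0; observed 0. Eliminates M3 stuck-at-1, M4 stuck-at-1, M5 stuck-at-1.
Only M2 stuck-at-0 is consistent with every test.

M2 stuck-at-0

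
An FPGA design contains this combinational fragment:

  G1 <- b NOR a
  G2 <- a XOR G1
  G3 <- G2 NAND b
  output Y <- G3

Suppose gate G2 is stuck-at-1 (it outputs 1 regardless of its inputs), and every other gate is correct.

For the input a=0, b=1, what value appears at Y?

Propagate with G2 forced: G1=0, G2=1 [stuck-at-1], G3=0.
So Y = 0. (Without the fault it would be 1.)

0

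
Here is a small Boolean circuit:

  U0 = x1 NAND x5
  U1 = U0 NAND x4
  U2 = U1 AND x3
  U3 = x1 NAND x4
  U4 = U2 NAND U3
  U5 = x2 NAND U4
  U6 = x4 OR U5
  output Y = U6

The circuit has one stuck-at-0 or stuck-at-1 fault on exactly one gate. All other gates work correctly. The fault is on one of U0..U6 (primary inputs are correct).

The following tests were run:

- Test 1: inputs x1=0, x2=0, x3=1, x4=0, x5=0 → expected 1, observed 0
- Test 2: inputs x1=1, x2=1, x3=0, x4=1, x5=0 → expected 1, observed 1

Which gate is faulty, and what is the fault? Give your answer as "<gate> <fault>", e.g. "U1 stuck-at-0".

Fault-free values for test 1 (x1=0, x2=0, x3=1, x4=0, x5=0): U0=1, U1=1, U2=1, U3=1, U4=0, U5=1, U6=1, giving Y=1. Observed 0.
Test 1: faults giving observed 0 are {U5 stuck-at-0, U6 stuck-at-0}.
Test 2 (x1=1, x2=1, x3=0, x4=1, x5=0): fault-free U0=1, U1=0, U2=0, U3=0, U4=1, U5=0, U6=1 → 1; observed 1. Eliminates U6 stuck-at-0.
Only U5 stuck-at-0 is consistent with every test.

U5 stuck-at-0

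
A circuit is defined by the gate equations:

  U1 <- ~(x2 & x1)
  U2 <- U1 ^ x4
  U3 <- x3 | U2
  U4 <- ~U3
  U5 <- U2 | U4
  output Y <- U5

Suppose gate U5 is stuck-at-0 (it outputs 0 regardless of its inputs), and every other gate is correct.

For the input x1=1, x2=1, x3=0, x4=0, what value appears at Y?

0

Propagate with U5 forced: U1=0, U2=0, U3=0, U4=1, U5=0 [stuck-at-0].
So Y = 0. (Without the fault it would be 1.)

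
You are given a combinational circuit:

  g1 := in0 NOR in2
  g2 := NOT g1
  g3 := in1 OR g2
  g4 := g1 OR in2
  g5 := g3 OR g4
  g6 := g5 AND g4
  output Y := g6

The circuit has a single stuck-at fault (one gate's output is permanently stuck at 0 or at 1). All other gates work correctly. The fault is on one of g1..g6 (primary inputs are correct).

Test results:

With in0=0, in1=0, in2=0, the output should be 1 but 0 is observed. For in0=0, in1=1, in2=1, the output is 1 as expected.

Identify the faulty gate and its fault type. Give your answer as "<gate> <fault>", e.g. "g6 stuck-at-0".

Fault-free values for test 1 (in0=0, in1=0, in2=0): g1=1, g2=0, g3=0, g4=1, g5=1, g6=1, giving Y=1. Observed 0.
Test 1: faults giving observed 0 are {g1 stuck-at-0, g4 stuck-at-0, g5 stuck-at-0, g6 stuck-at-0}.
Test 2 (in0=0, in1=1, in2=1): fault-free g1=0, g2=1, g3=1, g4=1, g5=1, g6=1 → 1; observed 1. Eliminates g4 stuck-at-0, g5 stuck-at-0, g6 stuck-at-0.
Only g1 stuck-at-0 is consistent with every test.

g1 stuck-at-0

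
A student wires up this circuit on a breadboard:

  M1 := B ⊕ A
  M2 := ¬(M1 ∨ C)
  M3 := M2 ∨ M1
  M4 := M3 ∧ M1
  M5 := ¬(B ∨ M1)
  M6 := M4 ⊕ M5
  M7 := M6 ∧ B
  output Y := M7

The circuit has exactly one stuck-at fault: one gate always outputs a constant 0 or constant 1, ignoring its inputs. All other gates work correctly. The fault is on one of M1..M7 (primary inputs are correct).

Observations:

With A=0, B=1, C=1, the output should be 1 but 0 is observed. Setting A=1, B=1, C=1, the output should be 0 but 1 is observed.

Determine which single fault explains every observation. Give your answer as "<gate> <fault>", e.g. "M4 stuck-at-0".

M5 stuck-at-1

Fault-free values for test 1 (A=0, B=1, C=1): M1=1, M2=0, M3=1, M4=1, M5=0, M6=1, M7=1, giving Y=1. Observed 0.
Test 1: faults giving observed 0 are {M1 stuck-at-0, M3 stuck-at-0, M4 stuck-at-0, M5 stuck-at-1, M6 stuck-at-0, M7 stuck-at-0}.
Test 2 (A=1, B=1, C=1): fault-free M1=0, M2=0, M3=0, M4=0, M5=0, M6=0, M7=0 → 0; observed 1. Eliminates M1 stuck-at-0, M3 stuck-at-0, M4 stuck-at-0, M6 stuck-at-0, M7 stuck-at-0.
Only M5 stuck-at-1 is consistent with every test.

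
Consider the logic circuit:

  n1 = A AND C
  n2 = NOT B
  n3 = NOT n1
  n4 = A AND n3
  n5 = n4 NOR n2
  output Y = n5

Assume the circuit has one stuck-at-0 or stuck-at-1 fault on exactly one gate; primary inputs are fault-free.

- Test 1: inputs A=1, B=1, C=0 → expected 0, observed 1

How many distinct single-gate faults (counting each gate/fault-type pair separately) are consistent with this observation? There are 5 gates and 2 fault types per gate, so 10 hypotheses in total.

Fault-free: n1=0, n2=0, n3=1, n4=1, n5=0 → 0. Observed 1.
  n1 stuck-at-0: output 0 ✗
  n1 stuck-at-1: output 1 ✓
  n2 stuck-at-0: output 0 ✗
  n2 stuck-at-1: output 0 ✗
  n3 stuck-at-0: output 1 ✓
  n3 stuck-at-1: output 0 ✗
  n4 stuck-at-0: output 1 ✓
  n4 stuck-at-1: output 0 ✗
  n5 stuck-at-0: output 0 ✗
  n5 stuck-at-1: output 1 ✓
Consistent faults: {n1 stuck-at-1, n3 stuck-at-0, n4 stuck-at-0, n5 stuck-at-1} — 4 in all.

4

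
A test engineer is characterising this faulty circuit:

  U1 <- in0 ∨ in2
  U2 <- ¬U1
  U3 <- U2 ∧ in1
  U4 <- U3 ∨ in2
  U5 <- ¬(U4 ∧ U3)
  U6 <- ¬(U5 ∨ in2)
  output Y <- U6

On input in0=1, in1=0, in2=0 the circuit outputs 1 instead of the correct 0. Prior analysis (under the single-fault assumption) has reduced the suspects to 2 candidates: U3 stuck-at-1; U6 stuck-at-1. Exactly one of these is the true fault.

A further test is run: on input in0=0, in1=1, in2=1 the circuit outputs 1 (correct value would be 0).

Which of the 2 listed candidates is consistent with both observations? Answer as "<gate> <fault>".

U6 stuck-at-1

Evaluate each candidate on input in0=0, in1=1, in2=1:
  U3 stuck-at-1: U1=1, U2=0, U3=1 [stuck-at-1], U4=1, U5=0, U6=0 → 0 — eliminated
  U6 stuck-at-1: U1=1, U2=0, U3=0, U4=1, U5=1, U6=1 [stuck-at-1] → 1 — matches
Only U6 stuck-at-1 reproduces the observed 1.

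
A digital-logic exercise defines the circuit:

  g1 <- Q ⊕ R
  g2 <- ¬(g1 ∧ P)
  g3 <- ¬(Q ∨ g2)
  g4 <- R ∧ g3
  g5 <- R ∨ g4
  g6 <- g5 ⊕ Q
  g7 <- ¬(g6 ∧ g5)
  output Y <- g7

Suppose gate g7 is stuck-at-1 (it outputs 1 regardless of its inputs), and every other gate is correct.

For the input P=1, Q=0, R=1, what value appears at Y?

Propagate with g7 forced: g1=1, g2=0, g3=1, g4=1, g5=1, g6=1, g7=1 [stuck-at-1].
So Y = 1. (Without the fault it would be 0.)

1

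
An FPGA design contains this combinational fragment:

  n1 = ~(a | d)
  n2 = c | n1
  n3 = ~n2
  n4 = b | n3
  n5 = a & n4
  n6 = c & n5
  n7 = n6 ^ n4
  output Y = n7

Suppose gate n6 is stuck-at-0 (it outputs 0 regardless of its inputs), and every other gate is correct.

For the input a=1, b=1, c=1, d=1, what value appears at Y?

1

Propagate with n6 forced: n1=0, n2=1, n3=0, n4=1, n5=1, n6=0 [stuck-at-0], n7=1.
So Y = 1. (Without the fault it would be 0.)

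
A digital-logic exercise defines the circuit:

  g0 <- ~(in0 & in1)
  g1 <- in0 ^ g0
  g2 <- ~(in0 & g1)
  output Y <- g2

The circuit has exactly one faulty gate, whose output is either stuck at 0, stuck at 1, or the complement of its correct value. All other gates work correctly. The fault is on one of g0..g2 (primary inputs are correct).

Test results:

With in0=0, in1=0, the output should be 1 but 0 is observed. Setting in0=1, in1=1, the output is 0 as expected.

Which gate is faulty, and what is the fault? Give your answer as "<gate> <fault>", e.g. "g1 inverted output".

Fault-free values for test 1 (in0=0, in1=0): g0=1, g1=1, g2=1, giving Y=1. Observed 0.
Test 1: faults giving observed 0 are {g2 stuck-at-0, g2 inverted output}.
Test 2 (in0=1, in1=1): fault-free g0=0, g1=1, g2=0 → 0; observed 0. Eliminates g2 inverted output.
Only g2 stuck-at-0 is consistent with every test.

g2 stuck-at-0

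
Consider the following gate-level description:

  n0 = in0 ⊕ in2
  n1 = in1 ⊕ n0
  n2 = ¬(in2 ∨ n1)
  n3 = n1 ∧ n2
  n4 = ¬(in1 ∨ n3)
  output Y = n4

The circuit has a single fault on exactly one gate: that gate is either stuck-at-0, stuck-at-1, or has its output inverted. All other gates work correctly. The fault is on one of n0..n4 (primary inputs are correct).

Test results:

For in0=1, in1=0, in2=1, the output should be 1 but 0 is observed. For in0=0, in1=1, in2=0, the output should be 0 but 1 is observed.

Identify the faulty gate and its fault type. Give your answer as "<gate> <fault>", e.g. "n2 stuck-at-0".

Fault-free values for test 1 (in0=1, in1=0, in2=1): n0=0, n1=0, n2=0, n3=0, n4=1, giving Y=1. Observed 0.
Test 1: faults giving observed 0 are {n3 stuck-at-1, n3 inverted output, n4 stuck-at-0, n4 inverted output}.
Test 2 (in0=0, in1=1, in2=0): fault-free n0=0, n1=1, n2=0, n3=0, n4=0 → 0; observed 1. Eliminates n3 stuck-at-1, n3 inverted output, n4 stuck-at-0.
Only n4 inverted output is consistent with every test.

n4 inverted output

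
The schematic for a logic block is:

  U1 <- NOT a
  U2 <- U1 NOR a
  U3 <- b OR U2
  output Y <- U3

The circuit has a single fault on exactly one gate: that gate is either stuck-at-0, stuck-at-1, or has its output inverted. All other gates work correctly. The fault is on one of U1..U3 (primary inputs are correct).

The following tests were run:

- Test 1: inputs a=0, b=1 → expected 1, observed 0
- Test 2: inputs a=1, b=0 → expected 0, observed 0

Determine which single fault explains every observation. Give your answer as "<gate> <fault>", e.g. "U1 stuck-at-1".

U3 stuck-at-0

Fault-free values for test 1 (a=0, b=1): U1=1, U2=0, U3=1, giving Y=1. Observed 0.
Test 1: faults giving observed 0 are {U3 stuck-at-0, U3 inverted output}.
Test 2 (a=1, b=0): fault-free U1=0, U2=0, U3=0 → 0; observed 0. Eliminates U3 inverted output.
Only U3 stuck-at-0 is consistent with every test.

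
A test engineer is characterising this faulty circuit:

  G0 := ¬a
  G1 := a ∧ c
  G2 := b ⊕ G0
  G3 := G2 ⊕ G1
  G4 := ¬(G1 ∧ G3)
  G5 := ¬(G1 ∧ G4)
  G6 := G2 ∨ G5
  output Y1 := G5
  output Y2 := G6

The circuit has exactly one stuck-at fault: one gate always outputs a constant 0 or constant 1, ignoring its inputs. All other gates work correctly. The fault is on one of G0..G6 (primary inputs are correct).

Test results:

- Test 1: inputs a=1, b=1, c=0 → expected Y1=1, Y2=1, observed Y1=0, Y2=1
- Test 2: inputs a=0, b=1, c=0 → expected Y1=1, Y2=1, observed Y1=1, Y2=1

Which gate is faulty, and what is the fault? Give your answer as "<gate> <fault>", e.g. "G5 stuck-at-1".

G1 stuck-at-1

Fault-free values for test 1 (a=1, b=1, c=0): G0=0, G1=0, G2=1, G3=1, G4=1, G5=1, G6=1, giving Y1=1, Y2=1. Observed Y1=0, Y2=1.
Test 1: faults giving observed Y1=0, Y2=1 are {G1 stuck-at-1, G5 stuck-at-0}.
Test 2 (a=0, b=1, c=0): fault-free G0=1, G1=0, G2=0, G3=0, G4=1, G5=1, G6=1 → Y1=1, Y2=1; observed Y1=1, Y2=1. Eliminates G5 stuck-at-0.
Only G1 stuck-at-1 is consistent with every test.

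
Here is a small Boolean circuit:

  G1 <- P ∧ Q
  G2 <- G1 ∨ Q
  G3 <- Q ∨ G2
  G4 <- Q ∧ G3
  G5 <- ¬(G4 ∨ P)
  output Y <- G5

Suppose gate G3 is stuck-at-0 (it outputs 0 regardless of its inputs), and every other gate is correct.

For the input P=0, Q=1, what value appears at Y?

1

Propagate with G3 forced: G1=0, G2=1, G3=0 [stuck-at-0], G4=0, G5=1.
So Y = 1. (Without the fault it would be 0.)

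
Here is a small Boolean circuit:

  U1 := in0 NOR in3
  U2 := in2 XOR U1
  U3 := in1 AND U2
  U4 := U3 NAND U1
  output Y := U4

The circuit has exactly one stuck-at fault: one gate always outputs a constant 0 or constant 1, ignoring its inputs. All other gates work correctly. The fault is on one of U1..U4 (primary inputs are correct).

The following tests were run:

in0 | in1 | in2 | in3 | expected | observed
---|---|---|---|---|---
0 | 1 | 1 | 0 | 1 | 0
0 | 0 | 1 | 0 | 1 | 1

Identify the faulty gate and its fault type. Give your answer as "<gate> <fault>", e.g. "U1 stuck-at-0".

U2 stuck-at-1

Fault-free values for test 1 (in0=0, in1=1, in2=1, in3=0): U1=1, U2=0, U3=0, U4=1, giving Y=1. Observed 0.
Test 1: faults giving observed 0 are {U2 stuck-at-1, U3 stuck-at-1, U4 stuck-at-0}.
Test 2 (in0=0, in1=0, in2=1, in3=0): fault-free U1=1, U2=0, U3=0, U4=1 → 1; observed 1. Eliminates U3 stuck-at-1, U4 stuck-at-0.
Only U2 stuck-at-1 is consistent with every test.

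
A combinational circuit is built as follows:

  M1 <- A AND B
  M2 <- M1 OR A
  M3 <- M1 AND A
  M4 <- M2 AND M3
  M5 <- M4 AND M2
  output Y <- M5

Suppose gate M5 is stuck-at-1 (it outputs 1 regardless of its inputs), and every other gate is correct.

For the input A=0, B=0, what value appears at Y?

Propagate with M5 forced: M1=0, M2=0, M3=0, M4=0, M5=1 [stuck-at-1].
So Y = 1. (Without the fault it would be 0.)

1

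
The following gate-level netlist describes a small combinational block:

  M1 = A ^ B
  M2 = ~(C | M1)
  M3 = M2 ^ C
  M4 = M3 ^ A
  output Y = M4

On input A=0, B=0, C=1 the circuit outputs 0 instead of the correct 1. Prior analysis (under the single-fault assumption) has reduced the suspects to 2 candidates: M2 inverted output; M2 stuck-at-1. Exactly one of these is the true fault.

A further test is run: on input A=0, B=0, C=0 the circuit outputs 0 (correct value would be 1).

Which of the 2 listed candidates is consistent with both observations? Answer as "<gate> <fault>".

Evaluate each candidate on input A=0, B=0, C=0:
  M2 inverted output: M1=0, M2=0 [inverted output], M3=0, M4=0 → 0 — matches
  M2 stuck-at-1: M1=0, M2=1 [stuck-at-1], M3=1, M4=1 → 1 — eliminated
Only M2 inverted output reproduces the observed 0.

M2 inverted output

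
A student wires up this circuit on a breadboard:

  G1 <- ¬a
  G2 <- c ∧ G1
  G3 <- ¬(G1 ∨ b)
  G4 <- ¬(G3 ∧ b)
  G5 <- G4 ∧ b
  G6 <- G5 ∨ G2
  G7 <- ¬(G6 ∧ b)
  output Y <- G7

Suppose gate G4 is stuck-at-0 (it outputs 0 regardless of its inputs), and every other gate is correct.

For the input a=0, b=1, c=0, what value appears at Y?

Propagate with G4 forced: G1=1, G2=0, G3=0, G4=0 [stuck-at-0], G5=0, G6=0, G7=1.
So Y = 1. (Without the fault it would be 0.)

1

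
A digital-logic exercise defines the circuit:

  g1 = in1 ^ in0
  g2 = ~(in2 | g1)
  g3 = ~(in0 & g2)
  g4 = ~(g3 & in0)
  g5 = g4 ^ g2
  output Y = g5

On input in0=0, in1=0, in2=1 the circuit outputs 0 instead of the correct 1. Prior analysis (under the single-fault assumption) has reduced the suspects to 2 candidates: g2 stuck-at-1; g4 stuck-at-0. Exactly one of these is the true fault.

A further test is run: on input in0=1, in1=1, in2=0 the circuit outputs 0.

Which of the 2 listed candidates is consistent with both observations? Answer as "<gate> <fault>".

Evaluate each candidate on input in0=1, in1=1, in2=0:
  g2 stuck-at-1: g1=0, g2=1 [stuck-at-1], g3=0, g4=1, g5=0 → 0 — matches
  g4 stuck-at-0: g1=0, g2=1, g3=0, g4=0 [stuck-at-0], g5=1 → 1 — eliminated
Only g2 stuck-at-1 reproduces the observed 0.

g2 stuck-at-1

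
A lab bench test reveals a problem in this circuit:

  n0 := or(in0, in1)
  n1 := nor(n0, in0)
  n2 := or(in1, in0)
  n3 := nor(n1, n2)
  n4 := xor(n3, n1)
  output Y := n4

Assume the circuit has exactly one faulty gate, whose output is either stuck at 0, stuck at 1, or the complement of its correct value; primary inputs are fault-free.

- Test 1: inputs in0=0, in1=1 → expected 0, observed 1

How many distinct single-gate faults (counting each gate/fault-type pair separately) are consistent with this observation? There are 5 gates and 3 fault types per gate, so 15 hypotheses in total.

10

Fault-free: n0=1, n1=0, n2=1, n3=0, n4=0 → 0. Observed 1.
  n0: stuck-at-0, inverted output ✓; others ✗
  n1: stuck-at-1, inverted output ✓; others ✗
  n2: stuck-at-0, inverted output ✓; others ✗
  n3: stuck-at-1, inverted output ✓; others ✗
  n4: stuck-at-1, inverted output ✓; others ✗
Consistent faults: {n0 stuck-at-0, n0 inverted output, n1 stuck-at-1, n1 inverted output, n2 stuck-at-0, n2 inverted output, n3 stuck-at-1, n3 inverted output, n4 stuck-at-1, n4 inverted output} — 10 in all.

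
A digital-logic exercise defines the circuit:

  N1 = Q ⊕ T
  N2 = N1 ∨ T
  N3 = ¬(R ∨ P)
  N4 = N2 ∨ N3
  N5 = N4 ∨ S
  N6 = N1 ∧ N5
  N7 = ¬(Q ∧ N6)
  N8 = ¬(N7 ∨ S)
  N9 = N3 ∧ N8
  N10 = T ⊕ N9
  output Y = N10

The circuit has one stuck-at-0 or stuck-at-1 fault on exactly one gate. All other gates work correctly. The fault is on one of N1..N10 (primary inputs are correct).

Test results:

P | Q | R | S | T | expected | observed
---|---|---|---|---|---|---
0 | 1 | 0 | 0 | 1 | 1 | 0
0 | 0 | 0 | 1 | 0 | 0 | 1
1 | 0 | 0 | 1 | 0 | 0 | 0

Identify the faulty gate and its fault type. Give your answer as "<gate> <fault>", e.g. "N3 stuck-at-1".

N8 stuck-at-1

Fault-free values for test 1 (P=0, Q=1, R=0, S=0, T=1): N1=0, N2=1, N3=1, N4=1, N5=1, N6=0, N7=1, N8=0, N9=0, N10=1, giving Y=1. Observed 0.
Test 1: faults giving observed 0 are {N1 stuck-at-1, N6 stuck-at-1, N7 stuck-at-0, N8 stuck-at-1, N9 stuck-at-1, N10 stuck-at-0}.
Test 2 (P=0, Q=0, R=0, S=1, T=0): fault-free N1=0, N2=0, N3=1, N4=1, N5=1, N6=0, N7=1, N8=0, N9=0, N10=0 → 0; observed 1. Eliminates N1 stuck-at-1, N6 stuck-at-1, N7 stuck-at-0, N10 stuck-at-0.
Test 3 (P=1, Q=0, R=0, S=1, T=0): fault-free N1=0, N2=0, N3=0, N4=0, N5=1, N6=0, N7=1, N8=0, N9=0, N10=0 → 0; observed 0. Eliminates N9 stuck-at-1.
Only N8 stuck-at-1 is consistent with every test.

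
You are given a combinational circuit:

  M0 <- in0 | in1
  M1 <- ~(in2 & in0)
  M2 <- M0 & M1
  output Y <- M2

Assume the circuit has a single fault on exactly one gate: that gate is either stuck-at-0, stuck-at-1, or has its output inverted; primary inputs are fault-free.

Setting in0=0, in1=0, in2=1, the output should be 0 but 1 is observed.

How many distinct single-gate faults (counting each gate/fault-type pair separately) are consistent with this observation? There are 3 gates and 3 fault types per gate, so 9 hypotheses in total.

4

Fault-free: M0=0, M1=1, M2=0 → 0. Observed 1.
  M0 stuck-at-0: output 0 ✗
  M0 stuck-at-1: output 1 ✓
  M0 inverted output: output 1 ✓
  M1 stuck-at-0: output 0 ✗
  M1 stuck-at-1: output 0 ✗
  M1 inverted output: output 0 ✗
  M2 stuck-at-0: output 0 ✗
  M2 stuck-at-1: output 1 ✓
  M2 inverted output: output 1 ✓
Consistent faults: {M0 stuck-at-1, M0 inverted output, M2 stuck-at-1, M2 inverted output} — 4 in all.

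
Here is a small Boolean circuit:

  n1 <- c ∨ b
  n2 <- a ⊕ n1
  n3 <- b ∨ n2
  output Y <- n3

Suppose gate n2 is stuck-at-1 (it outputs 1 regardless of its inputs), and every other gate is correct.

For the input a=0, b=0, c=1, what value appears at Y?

Propagate with n2 forced: n1=1, n2=1 [stuck-at-1], n3=1.
So Y = 1. (Same as the fault-free value — the fault is masked on this input.)

1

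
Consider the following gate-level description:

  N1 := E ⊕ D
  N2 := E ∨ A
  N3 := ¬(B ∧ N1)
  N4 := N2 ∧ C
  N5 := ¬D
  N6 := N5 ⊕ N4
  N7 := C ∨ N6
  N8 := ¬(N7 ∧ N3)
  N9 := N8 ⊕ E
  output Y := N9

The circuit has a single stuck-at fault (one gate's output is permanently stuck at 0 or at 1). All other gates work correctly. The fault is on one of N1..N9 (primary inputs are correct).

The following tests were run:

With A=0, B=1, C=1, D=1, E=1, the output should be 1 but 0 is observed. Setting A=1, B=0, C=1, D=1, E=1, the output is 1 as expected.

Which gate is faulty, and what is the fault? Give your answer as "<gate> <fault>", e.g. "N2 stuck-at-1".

N1 stuck-at-1

Fault-free values for test 1 (A=0, B=1, C=1, D=1, E=1): N1=0, N2=1, N3=1, N4=1, N5=0, N6=1, N7=1, N8=0, N9=1, giving Y=1. Observed 0.
Test 1: faults giving observed 0 are {N1 stuck-at-1, N3 stuck-at-0, N7 stuck-at-0, N8 stuck-at-1, N9 stuck-at-0}.
Test 2 (A=1, B=0, C=1, D=1, E=1): fault-free N1=0, N2=1, N3=1, N4=1, N5=0, N6=1, N7=1, N8=0, N9=1 → 1; observed 1. Eliminates N3 stuck-at-0, N7 stuck-at-0, N8 stuck-at-1, N9 stuck-at-0.
Only N1 stuck-at-1 is consistent with every test.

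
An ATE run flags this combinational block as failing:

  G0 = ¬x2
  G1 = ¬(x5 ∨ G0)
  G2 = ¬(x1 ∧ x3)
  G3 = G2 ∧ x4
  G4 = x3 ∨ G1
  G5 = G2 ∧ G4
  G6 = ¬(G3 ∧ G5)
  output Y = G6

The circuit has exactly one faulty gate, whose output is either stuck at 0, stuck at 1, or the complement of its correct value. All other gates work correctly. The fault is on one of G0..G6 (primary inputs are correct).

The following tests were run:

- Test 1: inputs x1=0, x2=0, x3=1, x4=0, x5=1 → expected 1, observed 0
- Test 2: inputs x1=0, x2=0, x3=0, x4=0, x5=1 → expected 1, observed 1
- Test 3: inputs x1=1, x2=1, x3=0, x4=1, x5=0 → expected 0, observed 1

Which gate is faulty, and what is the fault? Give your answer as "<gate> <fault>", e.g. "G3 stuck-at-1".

G3 inverted output

Fault-free values for test 1 (x1=0, x2=0, x3=1, x4=0, x5=1): G0=1, G1=0, G2=1, G3=0, G4=1, G5=1, G6=1, giving Y=1. Observed 0.
Test 1: faults giving observed 0 are {G3 stuck-at-1, G3 inverted output, G6 stuck-at-0, G6 inverted output}.
Test 2 (x1=0, x2=0, x3=0, x4=0, x5=1): fault-free G0=1, G1=0, G2=1, G3=0, G4=0, G5=0, G6=1 → 1; observed 1. Eliminates G6 stuck-at-0, G6 inverted output.
Test 3 (x1=1, x2=1, x3=0, x4=1, x5=0): fault-free G0=0, G1=1, G2=1, G3=1, G4=1, G5=1, G6=0 → 0; observed 1. Eliminates G3 stuck-at-1.
Only G3 inverted output is consistent with every test.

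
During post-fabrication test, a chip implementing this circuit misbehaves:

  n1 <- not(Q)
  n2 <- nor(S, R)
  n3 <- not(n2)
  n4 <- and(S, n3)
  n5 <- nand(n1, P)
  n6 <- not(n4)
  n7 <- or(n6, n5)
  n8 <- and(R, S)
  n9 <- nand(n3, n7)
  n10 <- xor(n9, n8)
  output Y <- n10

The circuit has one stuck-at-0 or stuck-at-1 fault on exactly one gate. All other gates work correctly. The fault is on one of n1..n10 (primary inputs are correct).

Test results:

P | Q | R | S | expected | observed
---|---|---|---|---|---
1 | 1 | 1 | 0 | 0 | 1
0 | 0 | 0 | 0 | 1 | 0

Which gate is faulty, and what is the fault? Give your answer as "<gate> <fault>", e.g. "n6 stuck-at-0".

Fault-free values for test 1 (P=1, Q=1, R=1, S=0): n1=0, n2=0, n3=1, n4=0, n5=1, n6=1, n7=1, n8=0, n9=0, n10=0, giving Y=0. Observed 1.
Test 1: faults giving observed 1 are {n2 stuck-at-1, n3 stuck-at-0, n7 stuck-at-0, n8 stuck-at-1, n9 stuck-at-1, n10 stuck-at-1}.
Test 2 (P=0, Q=0, R=0, S=0): fault-free n1=1, n2=1, n3=0, n4=0, n5=1, n6=1, n7=1, n8=0, n9=1, n10=1 → 1; observed 0. Eliminates n2 stuck-at-1, n3 stuck-at-0, n7 stuck-at-0, n9 stuck-at-1, n10 stuck-at-1.
Only n8 stuck-at-1 is consistent with every test.

n8 stuck-at-1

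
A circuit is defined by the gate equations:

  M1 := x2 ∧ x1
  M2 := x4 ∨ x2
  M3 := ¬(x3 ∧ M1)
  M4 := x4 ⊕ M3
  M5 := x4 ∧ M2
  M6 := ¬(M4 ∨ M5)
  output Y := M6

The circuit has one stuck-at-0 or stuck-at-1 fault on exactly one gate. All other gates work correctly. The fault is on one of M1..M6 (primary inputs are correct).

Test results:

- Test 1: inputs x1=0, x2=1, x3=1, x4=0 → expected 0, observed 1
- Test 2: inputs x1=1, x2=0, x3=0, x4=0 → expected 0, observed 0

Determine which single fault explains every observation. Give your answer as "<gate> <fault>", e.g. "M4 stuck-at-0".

Fault-free values for test 1 (x1=0, x2=1, x3=1, x4=0): M1=0, M2=1, M3=1, M4=1, M5=0, M6=0, giving Y=0. Observed 1.
Test 1: faults giving observed 1 are {M1 stuck-at-1, M3 stuck-at-0, M4 stuck-at-0, M6 stuck-at-1}.
Test 2 (x1=1, x2=0, x3=0, x4=0): fault-free M1=0, M2=0, M3=1, M4=1, M5=0, M6=0 → 0; observed 0. Eliminates M3 stuck-at-0, M4 stuck-at-0, M6 stuck-at-1.
Only M1 stuck-at-1 is consistent with every test.

M1 stuck-at-1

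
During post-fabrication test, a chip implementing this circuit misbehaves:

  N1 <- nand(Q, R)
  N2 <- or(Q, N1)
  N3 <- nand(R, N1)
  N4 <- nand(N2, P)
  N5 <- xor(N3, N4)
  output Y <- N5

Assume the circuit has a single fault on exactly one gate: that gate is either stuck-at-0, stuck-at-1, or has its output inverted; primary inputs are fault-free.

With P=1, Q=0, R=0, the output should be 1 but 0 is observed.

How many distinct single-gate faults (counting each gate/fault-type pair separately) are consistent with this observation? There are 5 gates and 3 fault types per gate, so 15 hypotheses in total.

Fault-free: N1=1, N2=1, N3=1, N4=0, N5=1 → 1. Observed 0.
  N1: stuck-at-0, inverted output ✓; others ✗
  N2: stuck-at-0, inverted output ✓; others ✗
  N3: stuck-at-0, inverted output ✓; others ✗
  N4: stuck-at-1, inverted output ✓; others ✗
  N5: stuck-at-0, inverted output ✓; others ✗
Consistent faults: {N1 stuck-at-0, N1 inverted output, N2 stuck-at-0, N2 inverted output, N3 stuck-at-0, N3 inverted output, N4 stuck-at-1, N4 inverted output, N5 stuck-at-0, N5 inverted output} — 10 in all.

10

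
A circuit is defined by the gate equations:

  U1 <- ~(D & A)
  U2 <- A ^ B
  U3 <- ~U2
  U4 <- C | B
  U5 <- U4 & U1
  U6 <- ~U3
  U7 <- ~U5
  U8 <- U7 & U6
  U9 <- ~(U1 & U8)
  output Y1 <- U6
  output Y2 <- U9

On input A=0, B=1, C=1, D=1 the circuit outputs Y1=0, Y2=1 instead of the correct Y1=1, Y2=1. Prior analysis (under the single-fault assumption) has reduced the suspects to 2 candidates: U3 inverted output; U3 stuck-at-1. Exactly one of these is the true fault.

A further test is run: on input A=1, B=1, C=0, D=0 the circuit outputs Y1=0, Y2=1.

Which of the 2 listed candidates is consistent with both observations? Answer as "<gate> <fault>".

Evaluate each candidate on input A=1, B=1, C=0, D=0:
  U3 inverted output: U1=1, U2=0, U3=0 [inverted output], U4=1, U5=1, U6=1, U7=0, U8=0, U9=1 → Y1=1, Y2=1 — eliminated
  U3 stuck-at-1: U1=1, U2=0, U3=1 [stuck-at-1], U4=1, U5=1, U6=0, U7=0, U8=0, U9=1 → Y1=0, Y2=1 — matches
Only U3 stuck-at-1 reproduces the observed Y1=0, Y2=1.

U3 stuck-at-1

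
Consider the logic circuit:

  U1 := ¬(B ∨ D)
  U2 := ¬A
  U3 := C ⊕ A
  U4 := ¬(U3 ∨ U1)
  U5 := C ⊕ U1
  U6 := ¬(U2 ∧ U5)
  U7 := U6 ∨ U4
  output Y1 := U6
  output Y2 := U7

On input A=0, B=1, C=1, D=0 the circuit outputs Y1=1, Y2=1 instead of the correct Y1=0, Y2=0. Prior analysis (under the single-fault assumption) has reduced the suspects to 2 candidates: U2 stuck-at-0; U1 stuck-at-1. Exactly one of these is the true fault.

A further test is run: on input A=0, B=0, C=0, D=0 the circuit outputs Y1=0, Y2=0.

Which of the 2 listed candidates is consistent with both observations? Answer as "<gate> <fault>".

Evaluate each candidate on input A=0, B=0, C=0, D=0:
  U2 stuck-at-0: U1=1, U2=0 [stuck-at-0], U3=0, U4=0, U5=1, U6=1, U7=1 → Y1=1, Y2=1 — eliminated
  U1 stuck-at-1: U1=1 [stuck-at-1], U2=1, U3=0, U4=0, U5=1, U6=0, U7=0 → Y1=0, Y2=0 — matches
Only U1 stuck-at-1 reproduces the observed Y1=0, Y2=0.

U1 stuck-at-1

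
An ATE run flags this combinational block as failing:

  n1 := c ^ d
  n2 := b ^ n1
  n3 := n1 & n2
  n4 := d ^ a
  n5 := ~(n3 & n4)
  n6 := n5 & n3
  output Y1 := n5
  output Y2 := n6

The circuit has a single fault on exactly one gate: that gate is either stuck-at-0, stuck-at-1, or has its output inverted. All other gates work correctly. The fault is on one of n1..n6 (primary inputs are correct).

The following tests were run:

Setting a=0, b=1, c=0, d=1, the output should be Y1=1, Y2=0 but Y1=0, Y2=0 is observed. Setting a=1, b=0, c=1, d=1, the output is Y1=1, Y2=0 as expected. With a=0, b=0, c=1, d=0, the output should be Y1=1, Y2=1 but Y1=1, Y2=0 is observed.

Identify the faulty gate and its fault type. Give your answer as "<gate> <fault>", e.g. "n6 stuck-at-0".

n2 inverted output

Fault-free values for test 1 (a=0, b=1, c=0, d=1): n1=1, n2=0, n3=0, n4=1, n5=1, n6=0, giving Y1=1, Y2=0. Observed Y1=0, Y2=0.
Test 1: faults giving observed Y1=0, Y2=0 are {n2 stuck-at-1, n2 inverted output, n3 stuck-at-1, n3 inverted output, n5 stuck-at-0, n5 inverted output}.
Test 2 (a=1, b=0, c=1, d=1): fault-free n1=0, n2=0, n3=0, n4=0, n5=1, n6=0 → Y1=1, Y2=0; observed Y1=1, Y2=0. Eliminates n3 stuck-at-1, n3 inverted output, n5 stuck-at-0, n5 inverted output.
Test 3 (a=0, b=0, c=1, d=0): fault-free n1=1, n2=1, n3=1, n4=0, n5=1, n6=1 → Y1=1, Y2=1; observed Y1=1, Y2=0. Eliminates n2 stuck-at-1.
Only n2 inverted output is consistent with every test.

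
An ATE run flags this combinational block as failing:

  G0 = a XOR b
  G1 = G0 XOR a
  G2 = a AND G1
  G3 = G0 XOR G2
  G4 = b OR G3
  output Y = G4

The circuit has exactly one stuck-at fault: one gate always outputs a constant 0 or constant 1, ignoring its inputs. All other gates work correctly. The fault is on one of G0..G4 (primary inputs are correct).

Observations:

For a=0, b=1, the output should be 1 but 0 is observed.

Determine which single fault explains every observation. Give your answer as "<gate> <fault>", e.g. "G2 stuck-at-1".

Fault-free values for test 1 (a=0, b=1): G0=1, G1=1, G2=0, G3=1, G4=1, giving Y=1. Observed 0.
Test 1: faults giving observed 0 are {G4 stuck-at-0}.
Only G4 stuck-at-0 is consistent with every test.

G4 stuck-at-0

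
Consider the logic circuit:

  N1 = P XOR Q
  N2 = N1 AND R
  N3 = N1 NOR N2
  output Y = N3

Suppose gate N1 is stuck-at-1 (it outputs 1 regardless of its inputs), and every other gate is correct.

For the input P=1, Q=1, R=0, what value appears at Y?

0

Propagate with N1 forced: N1=1 [stuck-at-1], N2=0, N3=0.
So Y = 0. (Without the fault it would be 1.)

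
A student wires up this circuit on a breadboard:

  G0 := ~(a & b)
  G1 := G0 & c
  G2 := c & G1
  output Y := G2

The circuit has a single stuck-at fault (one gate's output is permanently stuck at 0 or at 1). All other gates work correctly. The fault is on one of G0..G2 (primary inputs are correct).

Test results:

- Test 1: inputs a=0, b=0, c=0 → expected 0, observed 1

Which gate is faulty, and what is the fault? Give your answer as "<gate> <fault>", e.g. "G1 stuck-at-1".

G2 stuck-at-1

Fault-free values for test 1 (a=0, b=0, c=0): G0=1, G1=0, G2=0, giving Y=0. Observed 1.
Test 1: faults giving observed 1 are {G2 stuck-at-1}.
Only G2 stuck-at-1 is consistent with every test.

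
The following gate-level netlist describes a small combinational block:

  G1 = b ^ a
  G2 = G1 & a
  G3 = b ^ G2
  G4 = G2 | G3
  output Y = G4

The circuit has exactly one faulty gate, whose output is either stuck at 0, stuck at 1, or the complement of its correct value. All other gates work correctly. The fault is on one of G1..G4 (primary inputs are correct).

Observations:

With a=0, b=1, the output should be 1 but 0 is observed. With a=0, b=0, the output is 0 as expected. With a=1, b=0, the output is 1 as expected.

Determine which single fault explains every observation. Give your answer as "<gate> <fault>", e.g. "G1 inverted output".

Fault-free values for test 1 (a=0, b=1): G1=1, G2=0, G3=1, G4=1, giving Y=1. Observed 0.
Test 1: faults giving observed 0 are {G3 stuck-at-0, G3 inverted output, G4 stuck-at-0, G4 inverted output}.
Test 2 (a=0, b=0): fault-free G1=0, G2=0, G3=0, G4=0 → 0; observed 0. Eliminates G3 inverted output, G4 inverted output.
Test 3 (a=1, b=0): fault-free G1=1, G2=1, G3=1, G4=1 → 1; observed 1. Eliminates G4 stuck-at-0.
Only G3 stuck-at-0 is consistent with every test.

G3 stuck-at-0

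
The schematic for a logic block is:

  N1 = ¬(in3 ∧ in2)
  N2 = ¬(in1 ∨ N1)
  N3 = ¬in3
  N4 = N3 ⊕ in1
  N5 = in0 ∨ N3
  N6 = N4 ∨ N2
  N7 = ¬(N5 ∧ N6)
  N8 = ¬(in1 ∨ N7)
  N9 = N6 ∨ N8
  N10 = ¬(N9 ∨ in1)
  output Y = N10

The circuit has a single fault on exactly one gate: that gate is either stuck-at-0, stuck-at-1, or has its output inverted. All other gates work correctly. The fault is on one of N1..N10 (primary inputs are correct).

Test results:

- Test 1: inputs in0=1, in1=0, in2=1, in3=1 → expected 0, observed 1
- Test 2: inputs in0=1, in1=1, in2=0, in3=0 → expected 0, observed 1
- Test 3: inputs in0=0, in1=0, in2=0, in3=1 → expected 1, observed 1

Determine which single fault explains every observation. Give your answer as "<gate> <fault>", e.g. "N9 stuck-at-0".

N10 stuck-at-1

Fault-free values for test 1 (in0=1, in1=0, in2=1, in3=1): N1=0, N2=1, N3=0, N4=0, N5=1, N6=1, N7=0, N8=1, N9=1, N10=0, giving Y=0. Observed 1.
Test 1: faults giving observed 1 are {N1 stuck-at-1, N1 inverted output, N2 stuck-at-0, N2 inverted output, N6 stuck-at-0, N6 inverted output, N9 stuck-at-0, N9 inverted output, N10 stuck-at-1, N10 inverted output}.
Test 2 (in0=1, in1=1, in2=0, in3=0): fault-free N1=1, N2=0, N3=1, N4=0, N5=1, N6=0, N7=1, N8=0, N9=0, N10=0 → 0; observed 1. Eliminates N1 stuck-at-1, N1 inverted output, N2 stuck-at-0, N2 inverted output, N6 stuck-at-0, N6 inverted output, N9 stuck-at-0, N9 inverted output.
Test 3 (in0=0, in1=0, in2=0, in3=1): fault-free N1=1, N2=0, N3=0, N4=0, N5=0, N6=0, N7=1, N8=0, N9=0, N10=1 → 1; observed 1. Eliminates N10 inverted output.
Only N10 stuck-at-1 is consistent with every test.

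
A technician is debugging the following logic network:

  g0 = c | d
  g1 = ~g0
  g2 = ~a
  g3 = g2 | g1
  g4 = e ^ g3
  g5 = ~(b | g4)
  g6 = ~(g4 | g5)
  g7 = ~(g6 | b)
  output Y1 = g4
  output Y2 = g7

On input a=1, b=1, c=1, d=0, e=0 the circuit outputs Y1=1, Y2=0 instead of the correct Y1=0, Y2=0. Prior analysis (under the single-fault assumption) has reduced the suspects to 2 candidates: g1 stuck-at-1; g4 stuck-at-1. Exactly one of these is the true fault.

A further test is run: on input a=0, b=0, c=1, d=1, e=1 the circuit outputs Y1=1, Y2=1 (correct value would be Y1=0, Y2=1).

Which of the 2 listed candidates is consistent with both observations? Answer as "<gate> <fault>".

Evaluate each candidate on input a=0, b=0, c=1, d=1, e=1:
  g1 stuck-at-1: g0=1, g1=1 [stuck-at-1], g2=1, g3=1, g4=0, g5=1, g6=0, g7=1 → Y1=0, Y2=1 — eliminated
  g4 stuck-at-1: g0=1, g1=0, g2=1, g3=1, g4=1 [stuck-at-1], g5=0, g6=0, g7=1 → Y1=1, Y2=1 — matches
Only g4 stuck-at-1 reproduces the observed Y1=1, Y2=1.

g4 stuck-at-1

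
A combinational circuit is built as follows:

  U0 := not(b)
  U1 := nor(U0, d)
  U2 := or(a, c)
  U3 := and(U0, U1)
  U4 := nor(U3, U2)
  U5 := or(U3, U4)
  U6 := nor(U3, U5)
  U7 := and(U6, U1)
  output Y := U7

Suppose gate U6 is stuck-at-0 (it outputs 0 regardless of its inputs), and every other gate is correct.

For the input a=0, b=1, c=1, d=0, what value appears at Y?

0

Propagate with U6 forced: U0=0, U1=1, U2=1, U3=0, U4=0, U5=0, U6=0 [stuck-at-0], U7=0.
So Y = 0. (Without the fault it would be 1.)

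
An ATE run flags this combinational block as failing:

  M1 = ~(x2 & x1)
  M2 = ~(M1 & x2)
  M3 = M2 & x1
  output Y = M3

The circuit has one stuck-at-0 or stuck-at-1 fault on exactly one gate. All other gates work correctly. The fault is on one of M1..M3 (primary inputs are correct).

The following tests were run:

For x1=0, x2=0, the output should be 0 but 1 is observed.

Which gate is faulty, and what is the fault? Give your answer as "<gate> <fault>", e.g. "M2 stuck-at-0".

M3 stuck-at-1

Fault-free values for test 1 (x1=0, x2=0): M1=1, M2=1, M3=0, giving Y=0. Observed 1.
Test 1: faults giving observed 1 are {M3 stuck-at-1}.
Only M3 stuck-at-1 is consistent with every test.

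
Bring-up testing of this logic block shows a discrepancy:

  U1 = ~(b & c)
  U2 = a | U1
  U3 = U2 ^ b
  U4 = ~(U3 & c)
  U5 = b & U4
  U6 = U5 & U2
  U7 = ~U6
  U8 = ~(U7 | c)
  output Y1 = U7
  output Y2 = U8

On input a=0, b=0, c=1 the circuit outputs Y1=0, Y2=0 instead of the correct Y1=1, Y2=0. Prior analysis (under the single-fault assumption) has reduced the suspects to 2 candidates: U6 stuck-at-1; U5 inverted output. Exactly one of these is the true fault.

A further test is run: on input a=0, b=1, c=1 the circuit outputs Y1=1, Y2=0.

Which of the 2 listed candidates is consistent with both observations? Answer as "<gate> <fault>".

Evaluate each candidate on input a=0, b=1, c=1:
  U6 stuck-at-1: U1=0, U2=0, U3=1, U4=0, U5=0, U6=1 [stuck-at-1], U7=0, U8=0 → Y1=0, Y2=0 — eliminated
  U5 inverted output: U1=0, U2=0, U3=1, U4=0, U5=1 [inverted output], U6=0, U7=1, U8=0 → Y1=1, Y2=0 — matches
Only U5 inverted output reproduces the observed Y1=1, Y2=0.

U5 inverted output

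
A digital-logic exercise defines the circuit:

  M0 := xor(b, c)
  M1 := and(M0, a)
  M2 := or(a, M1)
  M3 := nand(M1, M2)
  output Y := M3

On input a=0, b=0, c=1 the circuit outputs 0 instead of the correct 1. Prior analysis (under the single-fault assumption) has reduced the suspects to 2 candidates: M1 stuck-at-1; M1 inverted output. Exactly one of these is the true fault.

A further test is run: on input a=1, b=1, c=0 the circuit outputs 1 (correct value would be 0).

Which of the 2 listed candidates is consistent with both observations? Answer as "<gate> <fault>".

M1 inverted output

Evaluate each candidate on input a=1, b=1, c=0:
  M1 stuck-at-1: M0=1, M1=1 [stuck-at-1], M2=1, M3=0 → 0 — eliminated
  M1 inverted output: M0=1, M1=0 [inverted output], M2=1, M3=1 → 1 — matches
Only M1 inverted output reproduces the observed 1.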